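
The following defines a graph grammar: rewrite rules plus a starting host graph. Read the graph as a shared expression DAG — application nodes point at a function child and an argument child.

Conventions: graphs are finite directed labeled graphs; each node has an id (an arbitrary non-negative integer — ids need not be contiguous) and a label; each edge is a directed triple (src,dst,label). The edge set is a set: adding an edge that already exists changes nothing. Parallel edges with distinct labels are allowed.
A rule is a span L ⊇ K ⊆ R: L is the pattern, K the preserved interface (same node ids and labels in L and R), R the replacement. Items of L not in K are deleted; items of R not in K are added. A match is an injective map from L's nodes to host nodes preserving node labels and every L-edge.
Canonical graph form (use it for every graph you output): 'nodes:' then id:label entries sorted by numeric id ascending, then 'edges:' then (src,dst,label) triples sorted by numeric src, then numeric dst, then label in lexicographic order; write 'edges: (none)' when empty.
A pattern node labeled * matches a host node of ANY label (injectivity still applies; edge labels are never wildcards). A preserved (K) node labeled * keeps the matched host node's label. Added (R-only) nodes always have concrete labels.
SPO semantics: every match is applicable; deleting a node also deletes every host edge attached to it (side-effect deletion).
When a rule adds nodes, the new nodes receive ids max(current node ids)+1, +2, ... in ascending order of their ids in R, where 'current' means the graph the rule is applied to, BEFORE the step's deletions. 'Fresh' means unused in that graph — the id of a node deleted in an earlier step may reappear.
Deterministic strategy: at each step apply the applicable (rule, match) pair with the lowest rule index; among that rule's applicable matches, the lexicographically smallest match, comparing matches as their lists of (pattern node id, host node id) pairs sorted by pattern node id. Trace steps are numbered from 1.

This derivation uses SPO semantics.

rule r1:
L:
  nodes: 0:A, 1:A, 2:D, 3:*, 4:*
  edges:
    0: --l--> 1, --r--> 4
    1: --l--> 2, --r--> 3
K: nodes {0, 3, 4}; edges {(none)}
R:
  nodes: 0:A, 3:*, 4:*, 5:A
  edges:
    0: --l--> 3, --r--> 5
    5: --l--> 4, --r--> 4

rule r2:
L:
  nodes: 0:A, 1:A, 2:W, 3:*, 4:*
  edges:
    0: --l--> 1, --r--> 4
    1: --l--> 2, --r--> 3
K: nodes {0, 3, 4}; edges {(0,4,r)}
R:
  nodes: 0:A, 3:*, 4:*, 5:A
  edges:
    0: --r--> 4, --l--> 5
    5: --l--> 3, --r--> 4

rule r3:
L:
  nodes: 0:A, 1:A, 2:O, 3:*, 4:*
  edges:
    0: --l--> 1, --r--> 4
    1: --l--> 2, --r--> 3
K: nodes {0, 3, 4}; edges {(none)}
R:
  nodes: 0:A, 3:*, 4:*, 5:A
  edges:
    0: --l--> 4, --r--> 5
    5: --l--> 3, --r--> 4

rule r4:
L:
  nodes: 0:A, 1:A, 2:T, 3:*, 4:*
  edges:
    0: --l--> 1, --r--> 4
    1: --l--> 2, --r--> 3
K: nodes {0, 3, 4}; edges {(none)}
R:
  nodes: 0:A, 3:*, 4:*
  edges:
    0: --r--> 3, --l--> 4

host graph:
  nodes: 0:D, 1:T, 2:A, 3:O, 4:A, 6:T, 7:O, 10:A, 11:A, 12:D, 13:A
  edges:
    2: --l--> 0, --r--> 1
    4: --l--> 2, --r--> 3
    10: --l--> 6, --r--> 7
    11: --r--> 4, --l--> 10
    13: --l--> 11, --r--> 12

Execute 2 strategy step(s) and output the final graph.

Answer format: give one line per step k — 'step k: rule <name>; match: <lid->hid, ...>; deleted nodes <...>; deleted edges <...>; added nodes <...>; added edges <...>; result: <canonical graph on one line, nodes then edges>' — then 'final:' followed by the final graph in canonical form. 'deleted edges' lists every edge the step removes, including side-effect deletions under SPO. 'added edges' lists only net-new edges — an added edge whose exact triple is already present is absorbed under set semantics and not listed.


step 1: rule r1; match: 0->4, 1->2, 2->0, 3->1, 4->3; deleted nodes 0, 2; deleted edges (2,0,l); (2,1,r); (4,2,l); (4,3,r); added nodes 14; added edges (4,1,l); (4,14,r); (14,3,l); (14,3,r); result: nodes: 1:T, 3:O, 4:A, 6:T, 7:O, 10:A, 11:A, 12:D, 13:A, 14:A edges: (4,1,l); (4,14,r); (10,6,l); (10,7,r); (11,4,r); (11,10,l); (13,11,l); (13,12,r); (14,3,l); (14,3,r)
step 2: rule r4; match: 0->11, 1->10, 2->6, 3->7, 4->4; deleted nodes 6, 10; deleted edges (10,6,l); (10,7,r); (11,4,r); (11,10,l); added nodes (none); added edges (11,4,l); (11,7,r); result: nodes: 1:T, 3:O, 4:A, 7:O, 11:A, 12:D, 13:A, 14:A edges: (4,1,l); (4,14,r); (11,4,l); (11,7,r); (13,11,l); (13,12,r); (14,3,l); (14,3,r)
final:
nodes: 1:T, 3:O, 4:A, 7:O, 11:A, 12:D, 13:A, 14:A
edges: (4,1,l); (4,14,r); (11,4,l); (11,7,r); (13,11,l); (13,12,r); (14,3,l); (14,3,r)


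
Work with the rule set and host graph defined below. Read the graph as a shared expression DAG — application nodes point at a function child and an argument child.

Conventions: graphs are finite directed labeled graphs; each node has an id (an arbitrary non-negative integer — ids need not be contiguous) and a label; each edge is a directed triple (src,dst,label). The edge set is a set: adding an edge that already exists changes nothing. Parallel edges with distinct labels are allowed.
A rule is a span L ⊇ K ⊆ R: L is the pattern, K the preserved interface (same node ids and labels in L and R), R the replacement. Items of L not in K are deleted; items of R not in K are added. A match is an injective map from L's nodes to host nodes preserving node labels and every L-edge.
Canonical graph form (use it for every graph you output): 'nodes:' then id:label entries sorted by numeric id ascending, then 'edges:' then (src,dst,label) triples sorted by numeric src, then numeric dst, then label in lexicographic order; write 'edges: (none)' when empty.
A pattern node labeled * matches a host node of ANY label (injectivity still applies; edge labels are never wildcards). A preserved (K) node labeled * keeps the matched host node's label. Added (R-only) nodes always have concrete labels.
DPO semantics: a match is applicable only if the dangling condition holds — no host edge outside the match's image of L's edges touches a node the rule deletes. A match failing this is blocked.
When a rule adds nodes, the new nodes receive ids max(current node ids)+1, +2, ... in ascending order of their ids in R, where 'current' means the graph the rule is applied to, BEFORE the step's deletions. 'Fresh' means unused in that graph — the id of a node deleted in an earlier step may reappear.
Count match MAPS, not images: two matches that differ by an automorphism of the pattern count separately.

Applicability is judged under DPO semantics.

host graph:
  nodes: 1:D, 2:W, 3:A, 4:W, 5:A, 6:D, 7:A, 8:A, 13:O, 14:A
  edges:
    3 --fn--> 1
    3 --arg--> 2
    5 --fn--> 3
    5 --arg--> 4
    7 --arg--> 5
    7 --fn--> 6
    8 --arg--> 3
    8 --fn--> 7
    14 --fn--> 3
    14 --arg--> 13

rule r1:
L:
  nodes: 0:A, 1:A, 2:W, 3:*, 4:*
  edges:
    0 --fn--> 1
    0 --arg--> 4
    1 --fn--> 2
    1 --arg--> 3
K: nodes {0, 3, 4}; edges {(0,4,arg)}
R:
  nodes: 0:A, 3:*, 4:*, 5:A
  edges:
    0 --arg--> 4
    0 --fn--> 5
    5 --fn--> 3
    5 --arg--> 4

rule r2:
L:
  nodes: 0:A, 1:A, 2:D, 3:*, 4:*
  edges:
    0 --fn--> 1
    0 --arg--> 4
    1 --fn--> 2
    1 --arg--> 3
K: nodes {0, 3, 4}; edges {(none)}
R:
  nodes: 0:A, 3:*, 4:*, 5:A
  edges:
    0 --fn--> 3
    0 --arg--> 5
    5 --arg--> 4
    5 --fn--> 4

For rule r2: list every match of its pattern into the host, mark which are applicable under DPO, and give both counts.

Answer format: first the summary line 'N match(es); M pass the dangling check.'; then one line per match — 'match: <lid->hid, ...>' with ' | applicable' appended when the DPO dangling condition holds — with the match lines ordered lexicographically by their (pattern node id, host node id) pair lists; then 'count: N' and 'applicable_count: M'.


3 match(es); 1 pass the dangling check.
match: 0->5, 1->3, 2->1, 3->2, 4->4
match: 0->8, 1->7, 2->6, 3->5, 4->3 | applicable
match: 0->14, 1->3, 2->1, 3->2, 4->13
count: 3
applicable_count: 1


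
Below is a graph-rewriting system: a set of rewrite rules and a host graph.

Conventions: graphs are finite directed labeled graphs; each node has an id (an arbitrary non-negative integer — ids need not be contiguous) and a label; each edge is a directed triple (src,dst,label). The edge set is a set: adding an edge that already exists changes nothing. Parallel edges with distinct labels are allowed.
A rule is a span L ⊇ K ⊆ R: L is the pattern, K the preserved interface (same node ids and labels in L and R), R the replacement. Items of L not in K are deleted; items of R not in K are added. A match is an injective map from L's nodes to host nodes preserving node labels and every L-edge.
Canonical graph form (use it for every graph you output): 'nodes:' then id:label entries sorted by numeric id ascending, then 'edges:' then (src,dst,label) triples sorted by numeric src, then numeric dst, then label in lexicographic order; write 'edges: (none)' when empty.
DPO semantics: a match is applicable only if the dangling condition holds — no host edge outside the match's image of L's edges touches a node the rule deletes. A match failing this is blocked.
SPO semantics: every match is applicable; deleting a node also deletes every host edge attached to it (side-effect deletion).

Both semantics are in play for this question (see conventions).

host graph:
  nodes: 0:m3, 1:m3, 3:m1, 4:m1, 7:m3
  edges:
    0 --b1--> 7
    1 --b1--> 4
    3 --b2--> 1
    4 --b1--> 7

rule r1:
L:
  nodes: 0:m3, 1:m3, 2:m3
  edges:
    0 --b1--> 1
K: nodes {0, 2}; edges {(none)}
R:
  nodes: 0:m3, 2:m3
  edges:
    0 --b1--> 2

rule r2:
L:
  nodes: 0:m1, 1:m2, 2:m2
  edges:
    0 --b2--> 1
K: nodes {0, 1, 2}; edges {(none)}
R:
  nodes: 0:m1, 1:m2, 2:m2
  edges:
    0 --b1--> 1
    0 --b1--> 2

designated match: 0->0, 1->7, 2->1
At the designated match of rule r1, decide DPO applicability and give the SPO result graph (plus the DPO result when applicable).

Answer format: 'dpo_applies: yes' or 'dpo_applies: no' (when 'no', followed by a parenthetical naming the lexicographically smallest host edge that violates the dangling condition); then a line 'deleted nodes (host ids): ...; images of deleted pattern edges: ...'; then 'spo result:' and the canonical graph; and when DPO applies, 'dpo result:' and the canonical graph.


dpo_applies: no
(the rule deletes node 7, which keeps host edge (4,7,b1) outside the match image — the dangling condition fails, DPO blocks; SPO proceeds and side-deletes such edges)
deleted nodes (host ids): 7; images of deleted pattern edges: (0,7,b1)
spo result:
nodes: 0:m3, 1:m3, 3:m1, 4:m1
edges: (0,1,b1); (1,4,b1); (3,1,b2)


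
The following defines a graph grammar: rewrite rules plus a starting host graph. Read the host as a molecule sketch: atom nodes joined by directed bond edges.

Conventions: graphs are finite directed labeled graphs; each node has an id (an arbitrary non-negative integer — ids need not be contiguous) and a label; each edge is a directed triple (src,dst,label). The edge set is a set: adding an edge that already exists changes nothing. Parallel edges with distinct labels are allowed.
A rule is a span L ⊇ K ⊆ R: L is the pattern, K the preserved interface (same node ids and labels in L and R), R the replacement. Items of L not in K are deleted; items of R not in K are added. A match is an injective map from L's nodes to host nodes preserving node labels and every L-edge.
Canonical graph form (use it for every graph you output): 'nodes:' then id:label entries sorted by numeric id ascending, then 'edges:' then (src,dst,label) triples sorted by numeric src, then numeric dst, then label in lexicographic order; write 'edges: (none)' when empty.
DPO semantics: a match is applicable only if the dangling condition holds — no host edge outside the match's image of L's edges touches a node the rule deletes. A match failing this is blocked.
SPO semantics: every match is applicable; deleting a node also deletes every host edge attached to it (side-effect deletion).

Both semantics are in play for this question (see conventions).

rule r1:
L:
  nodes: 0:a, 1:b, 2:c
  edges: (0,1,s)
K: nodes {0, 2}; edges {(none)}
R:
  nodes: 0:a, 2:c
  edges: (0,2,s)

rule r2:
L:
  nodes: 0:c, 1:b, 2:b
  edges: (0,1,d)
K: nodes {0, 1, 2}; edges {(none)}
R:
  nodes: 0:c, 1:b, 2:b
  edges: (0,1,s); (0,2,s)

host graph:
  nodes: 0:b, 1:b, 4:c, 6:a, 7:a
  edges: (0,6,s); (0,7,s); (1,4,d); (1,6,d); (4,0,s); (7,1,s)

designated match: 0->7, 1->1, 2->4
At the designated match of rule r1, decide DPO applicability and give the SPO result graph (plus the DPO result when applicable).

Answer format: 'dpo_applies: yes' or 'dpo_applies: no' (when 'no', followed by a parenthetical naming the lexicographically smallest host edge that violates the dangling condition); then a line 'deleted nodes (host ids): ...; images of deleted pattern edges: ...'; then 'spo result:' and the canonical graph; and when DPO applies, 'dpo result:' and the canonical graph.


dpo_applies: no
(the rule deletes node 1, which keeps host edge (1,4,d) outside the match image — the dangling condition fails, DPO blocks; SPO proceeds and side-deletes such edges)
deleted nodes (host ids): 1; images of deleted pattern edges: (7,1,s)
spo result:
nodes: 0:b, 4:c, 6:a, 7:a
edges: (0,6,s); (0,7,s); (4,0,s); (7,4,s)


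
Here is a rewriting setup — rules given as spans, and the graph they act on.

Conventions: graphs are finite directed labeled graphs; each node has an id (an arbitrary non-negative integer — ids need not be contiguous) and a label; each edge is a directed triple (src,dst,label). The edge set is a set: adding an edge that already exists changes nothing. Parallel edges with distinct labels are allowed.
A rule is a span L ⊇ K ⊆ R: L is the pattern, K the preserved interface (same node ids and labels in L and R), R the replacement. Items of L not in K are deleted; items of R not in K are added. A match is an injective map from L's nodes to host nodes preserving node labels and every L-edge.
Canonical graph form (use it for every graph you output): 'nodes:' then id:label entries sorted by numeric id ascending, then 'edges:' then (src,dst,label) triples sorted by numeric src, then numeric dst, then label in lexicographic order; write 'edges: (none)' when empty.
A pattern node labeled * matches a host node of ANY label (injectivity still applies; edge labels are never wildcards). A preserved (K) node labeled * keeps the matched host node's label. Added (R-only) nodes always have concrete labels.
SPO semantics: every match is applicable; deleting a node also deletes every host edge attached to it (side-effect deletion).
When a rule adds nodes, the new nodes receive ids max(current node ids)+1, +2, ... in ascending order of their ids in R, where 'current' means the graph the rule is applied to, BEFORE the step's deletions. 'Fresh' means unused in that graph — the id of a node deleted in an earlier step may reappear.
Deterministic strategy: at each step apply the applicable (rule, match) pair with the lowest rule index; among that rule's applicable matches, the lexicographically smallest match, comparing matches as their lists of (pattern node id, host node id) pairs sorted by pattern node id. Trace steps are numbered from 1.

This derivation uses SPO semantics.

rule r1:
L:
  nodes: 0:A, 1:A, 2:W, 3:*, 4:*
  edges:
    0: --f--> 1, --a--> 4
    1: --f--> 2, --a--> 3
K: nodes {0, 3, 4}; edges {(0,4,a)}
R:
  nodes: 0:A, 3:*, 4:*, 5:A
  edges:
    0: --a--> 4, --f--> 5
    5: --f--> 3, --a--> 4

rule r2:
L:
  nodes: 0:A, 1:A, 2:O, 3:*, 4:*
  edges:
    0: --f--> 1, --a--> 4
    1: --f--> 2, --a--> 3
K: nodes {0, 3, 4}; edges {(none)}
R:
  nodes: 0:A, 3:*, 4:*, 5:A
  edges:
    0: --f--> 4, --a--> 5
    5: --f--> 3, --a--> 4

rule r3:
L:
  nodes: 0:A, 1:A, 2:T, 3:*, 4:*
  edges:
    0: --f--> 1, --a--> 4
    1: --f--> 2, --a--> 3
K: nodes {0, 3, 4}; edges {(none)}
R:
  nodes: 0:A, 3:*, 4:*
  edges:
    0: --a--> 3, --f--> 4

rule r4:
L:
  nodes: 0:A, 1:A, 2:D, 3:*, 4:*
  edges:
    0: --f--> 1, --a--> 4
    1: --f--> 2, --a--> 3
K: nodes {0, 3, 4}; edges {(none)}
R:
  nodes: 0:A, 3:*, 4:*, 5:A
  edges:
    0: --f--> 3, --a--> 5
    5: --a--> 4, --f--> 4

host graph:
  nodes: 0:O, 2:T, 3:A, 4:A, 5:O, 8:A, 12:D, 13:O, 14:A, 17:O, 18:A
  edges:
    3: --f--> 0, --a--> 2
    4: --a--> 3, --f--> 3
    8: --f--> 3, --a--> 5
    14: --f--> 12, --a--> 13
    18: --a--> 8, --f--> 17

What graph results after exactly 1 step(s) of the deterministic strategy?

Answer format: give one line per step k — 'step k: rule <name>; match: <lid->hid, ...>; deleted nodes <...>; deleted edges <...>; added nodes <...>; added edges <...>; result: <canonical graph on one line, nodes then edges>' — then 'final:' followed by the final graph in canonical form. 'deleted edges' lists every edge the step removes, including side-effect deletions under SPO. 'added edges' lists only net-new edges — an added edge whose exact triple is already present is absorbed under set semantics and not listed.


step 1: rule r2; match: 0->8, 1->3, 2->0, 3->2, 4->5; deleted nodes 0, 3; deleted edges (3,0,f); (3,2,a); (4,3,a); (4,3,f); (8,3,f); (8,5,a); added nodes 19; added edges (8,5,f); (8,19,a); (19,2,f); (19,5,a); result: nodes: 2:T, 4:A, 5:O, 8:A, 12:D, 13:O, 14:A, 17:O, 18:A, 19:A edges: (8,5,f); (8,19,a); (14,12,f); (14,13,a); (18,8,a); (18,17,f); (19,2,f); (19,5,a)
final:
nodes: 2:T, 4:A, 5:O, 8:A, 12:D, 13:O, 14:A, 17:O, 18:A, 19:A
edges: (8,5,f); (8,19,a); (14,12,f); (14,13,a); (18,8,a); (18,17,f); (19,2,f); (19,5,a)


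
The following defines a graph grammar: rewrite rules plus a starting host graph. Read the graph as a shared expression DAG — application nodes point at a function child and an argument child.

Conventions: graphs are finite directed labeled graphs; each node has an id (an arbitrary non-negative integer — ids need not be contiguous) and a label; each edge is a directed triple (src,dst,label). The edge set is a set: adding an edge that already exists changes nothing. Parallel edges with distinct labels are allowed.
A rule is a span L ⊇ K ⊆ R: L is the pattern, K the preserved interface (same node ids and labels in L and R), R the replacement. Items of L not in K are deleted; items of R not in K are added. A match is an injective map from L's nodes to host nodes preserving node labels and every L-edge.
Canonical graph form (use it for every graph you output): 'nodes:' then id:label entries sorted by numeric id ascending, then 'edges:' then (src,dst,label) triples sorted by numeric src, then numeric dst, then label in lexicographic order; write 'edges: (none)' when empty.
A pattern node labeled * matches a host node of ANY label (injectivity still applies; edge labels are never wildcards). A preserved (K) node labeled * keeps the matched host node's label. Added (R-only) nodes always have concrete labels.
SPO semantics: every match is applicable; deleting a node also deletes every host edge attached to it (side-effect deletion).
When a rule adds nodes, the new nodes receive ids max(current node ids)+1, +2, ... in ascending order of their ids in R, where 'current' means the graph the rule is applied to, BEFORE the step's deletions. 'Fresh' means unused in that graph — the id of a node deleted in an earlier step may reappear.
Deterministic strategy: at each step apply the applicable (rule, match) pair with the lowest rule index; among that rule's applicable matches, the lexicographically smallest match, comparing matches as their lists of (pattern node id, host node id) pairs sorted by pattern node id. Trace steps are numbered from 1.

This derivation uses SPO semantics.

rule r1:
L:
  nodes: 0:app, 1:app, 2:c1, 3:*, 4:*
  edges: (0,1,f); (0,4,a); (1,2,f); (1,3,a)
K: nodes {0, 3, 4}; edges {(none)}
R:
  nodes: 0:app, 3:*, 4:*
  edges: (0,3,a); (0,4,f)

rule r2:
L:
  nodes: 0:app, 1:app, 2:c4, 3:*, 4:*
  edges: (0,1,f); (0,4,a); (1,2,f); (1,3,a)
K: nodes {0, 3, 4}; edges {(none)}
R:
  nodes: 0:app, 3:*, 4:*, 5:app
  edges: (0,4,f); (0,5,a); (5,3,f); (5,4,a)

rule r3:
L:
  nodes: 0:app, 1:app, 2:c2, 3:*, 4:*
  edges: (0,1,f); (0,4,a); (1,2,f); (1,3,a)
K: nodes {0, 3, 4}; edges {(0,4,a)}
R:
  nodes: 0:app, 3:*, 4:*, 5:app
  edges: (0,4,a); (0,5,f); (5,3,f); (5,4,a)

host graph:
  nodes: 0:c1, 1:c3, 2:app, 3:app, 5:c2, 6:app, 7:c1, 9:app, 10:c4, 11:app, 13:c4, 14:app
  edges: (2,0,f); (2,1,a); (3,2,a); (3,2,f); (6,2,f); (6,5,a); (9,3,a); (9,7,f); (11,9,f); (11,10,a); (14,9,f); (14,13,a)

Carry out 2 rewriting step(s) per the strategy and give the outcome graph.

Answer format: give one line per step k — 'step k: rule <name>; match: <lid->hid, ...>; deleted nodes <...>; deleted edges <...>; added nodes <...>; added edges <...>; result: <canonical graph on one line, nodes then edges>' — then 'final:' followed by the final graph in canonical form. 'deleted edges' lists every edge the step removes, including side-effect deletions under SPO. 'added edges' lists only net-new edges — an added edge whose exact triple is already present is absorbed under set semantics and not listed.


step 1: rule r1; match: 0->6, 1->2, 2->0, 3->1, 4->5; deleted nodes 0, 2; deleted edges (2,0,f); (2,1,a); (3,2,a); (3,2,f); (6,2,f); (6,5,a); added nodes (none); added edges (6,1,a); (6,5,f); result: nodes: 1:c3, 3:app, 5:c2, 6:app, 7:c1, 9:app, 10:c4, 11:app, 13:c4, 14:app edges: (6,1,a); (6,5,f); (9,3,a); (9,7,f); (11,9,f); (11,10,a); (14,9,f); (14,13,a)
step 2: rule r1; match: 0->11, 1->9, 2->7, 3->3, 4->10; deleted nodes 7, 9; deleted edges (9,3,a); (9,7,f); (11,9,f); (11,10,a); (14,9,f); added nodes (none); added edges (11,3,a); (11,10,f); result: nodes: 1:c3, 3:app, 5:c2, 6:app, 10:c4, 11:app, 13:c4, 14:app edges: (6,1,a); (6,5,f); (11,3,a); (11,10,f); (14,13,a)
final:
nodes: 1:c3, 3:app, 5:c2, 6:app, 10:c4, 11:app, 13:c4, 14:app
edges: (6,1,a); (6,5,f); (11,3,a); (11,10,f); (14,13,a)


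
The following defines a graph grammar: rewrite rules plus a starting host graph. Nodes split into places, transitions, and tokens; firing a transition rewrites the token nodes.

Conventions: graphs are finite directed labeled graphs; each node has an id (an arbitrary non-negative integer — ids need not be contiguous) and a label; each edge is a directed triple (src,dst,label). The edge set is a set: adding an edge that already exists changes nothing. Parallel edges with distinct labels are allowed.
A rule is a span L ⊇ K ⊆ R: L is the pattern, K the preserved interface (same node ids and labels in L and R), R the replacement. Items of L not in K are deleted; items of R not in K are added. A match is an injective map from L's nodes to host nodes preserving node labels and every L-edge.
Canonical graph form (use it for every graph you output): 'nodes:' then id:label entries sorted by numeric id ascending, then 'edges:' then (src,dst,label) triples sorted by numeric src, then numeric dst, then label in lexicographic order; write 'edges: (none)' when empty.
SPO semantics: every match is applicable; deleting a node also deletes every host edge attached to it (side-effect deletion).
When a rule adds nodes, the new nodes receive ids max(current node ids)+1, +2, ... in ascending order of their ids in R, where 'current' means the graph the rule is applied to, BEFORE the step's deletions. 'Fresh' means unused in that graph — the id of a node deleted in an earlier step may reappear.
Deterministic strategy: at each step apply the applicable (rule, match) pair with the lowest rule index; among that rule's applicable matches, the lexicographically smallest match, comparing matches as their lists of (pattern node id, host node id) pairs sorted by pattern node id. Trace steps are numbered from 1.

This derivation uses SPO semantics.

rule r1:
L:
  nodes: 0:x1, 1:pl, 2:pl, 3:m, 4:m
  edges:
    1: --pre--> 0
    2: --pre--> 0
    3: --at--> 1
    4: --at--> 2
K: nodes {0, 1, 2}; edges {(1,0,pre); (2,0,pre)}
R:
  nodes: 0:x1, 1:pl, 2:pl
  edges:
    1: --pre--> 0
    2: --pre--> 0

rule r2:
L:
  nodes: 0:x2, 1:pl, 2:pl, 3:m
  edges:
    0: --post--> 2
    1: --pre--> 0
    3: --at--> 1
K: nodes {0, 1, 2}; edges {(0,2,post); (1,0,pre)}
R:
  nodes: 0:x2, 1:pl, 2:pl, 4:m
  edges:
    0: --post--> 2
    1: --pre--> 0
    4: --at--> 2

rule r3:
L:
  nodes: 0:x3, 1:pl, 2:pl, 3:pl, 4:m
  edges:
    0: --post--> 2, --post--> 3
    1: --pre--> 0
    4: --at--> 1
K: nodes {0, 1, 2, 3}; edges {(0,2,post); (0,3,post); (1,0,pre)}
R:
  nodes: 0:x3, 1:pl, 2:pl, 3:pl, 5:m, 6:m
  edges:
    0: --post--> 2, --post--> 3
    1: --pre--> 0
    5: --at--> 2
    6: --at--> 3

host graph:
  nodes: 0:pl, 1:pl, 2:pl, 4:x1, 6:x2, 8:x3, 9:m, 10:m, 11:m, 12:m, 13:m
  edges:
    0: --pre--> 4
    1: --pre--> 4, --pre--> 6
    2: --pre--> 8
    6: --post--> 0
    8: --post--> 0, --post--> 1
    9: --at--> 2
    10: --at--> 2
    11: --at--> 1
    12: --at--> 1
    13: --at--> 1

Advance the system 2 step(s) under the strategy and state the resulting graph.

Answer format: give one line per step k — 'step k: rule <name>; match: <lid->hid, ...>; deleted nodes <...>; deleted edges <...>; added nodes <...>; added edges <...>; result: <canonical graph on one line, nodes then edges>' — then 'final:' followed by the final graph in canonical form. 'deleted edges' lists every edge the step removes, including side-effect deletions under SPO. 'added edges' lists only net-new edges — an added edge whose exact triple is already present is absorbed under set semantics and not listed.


step 1: rule r2; match: 0->6, 1->1, 2->0, 3->11; deleted nodes 11; deleted edges (11,1,at); added nodes 14; added edges (14,0,at); result: nodes: 0:pl, 1:pl, 2:pl, 4:x1, 6:x2, 8:x3, 9:m, 10:m, 12:m, 13:m, 14:m edges: (0,4,pre); (1,4,pre); (1,6,pre); (2,8,pre); (6,0,post); (8,0,post); (8,1,post); (9,2,at); (10,2,at); (12,1,at); (13,1,at); (14,0,at)
step 2: rule r1; match: 0->4, 1->0, 2->1, 3->14, 4->12; deleted nodes 12, 14; deleted edges (12,1,at); (14,0,at); added nodes (none); added edges (none); result: nodes: 0:pl, 1:pl, 2:pl, 4:x1, 6:x2, 8:x3, 9:m, 10:m, 13:m edges: (0,4,pre); (1,4,pre); (1,6,pre); (2,8,pre); (6,0,post); (8,0,post); (8,1,post); (9,2,at); (10,2,at); (13,1,at)
final:
nodes: 0:pl, 1:pl, 2:pl, 4:x1, 6:x2, 8:x3, 9:m, 10:m, 13:m
edges: (0,4,pre); (1,4,pre); (1,6,pre); (2,8,pre); (6,0,post); (8,0,post); (8,1,post); (9,2,at); (10,2,at); (13,1,at)


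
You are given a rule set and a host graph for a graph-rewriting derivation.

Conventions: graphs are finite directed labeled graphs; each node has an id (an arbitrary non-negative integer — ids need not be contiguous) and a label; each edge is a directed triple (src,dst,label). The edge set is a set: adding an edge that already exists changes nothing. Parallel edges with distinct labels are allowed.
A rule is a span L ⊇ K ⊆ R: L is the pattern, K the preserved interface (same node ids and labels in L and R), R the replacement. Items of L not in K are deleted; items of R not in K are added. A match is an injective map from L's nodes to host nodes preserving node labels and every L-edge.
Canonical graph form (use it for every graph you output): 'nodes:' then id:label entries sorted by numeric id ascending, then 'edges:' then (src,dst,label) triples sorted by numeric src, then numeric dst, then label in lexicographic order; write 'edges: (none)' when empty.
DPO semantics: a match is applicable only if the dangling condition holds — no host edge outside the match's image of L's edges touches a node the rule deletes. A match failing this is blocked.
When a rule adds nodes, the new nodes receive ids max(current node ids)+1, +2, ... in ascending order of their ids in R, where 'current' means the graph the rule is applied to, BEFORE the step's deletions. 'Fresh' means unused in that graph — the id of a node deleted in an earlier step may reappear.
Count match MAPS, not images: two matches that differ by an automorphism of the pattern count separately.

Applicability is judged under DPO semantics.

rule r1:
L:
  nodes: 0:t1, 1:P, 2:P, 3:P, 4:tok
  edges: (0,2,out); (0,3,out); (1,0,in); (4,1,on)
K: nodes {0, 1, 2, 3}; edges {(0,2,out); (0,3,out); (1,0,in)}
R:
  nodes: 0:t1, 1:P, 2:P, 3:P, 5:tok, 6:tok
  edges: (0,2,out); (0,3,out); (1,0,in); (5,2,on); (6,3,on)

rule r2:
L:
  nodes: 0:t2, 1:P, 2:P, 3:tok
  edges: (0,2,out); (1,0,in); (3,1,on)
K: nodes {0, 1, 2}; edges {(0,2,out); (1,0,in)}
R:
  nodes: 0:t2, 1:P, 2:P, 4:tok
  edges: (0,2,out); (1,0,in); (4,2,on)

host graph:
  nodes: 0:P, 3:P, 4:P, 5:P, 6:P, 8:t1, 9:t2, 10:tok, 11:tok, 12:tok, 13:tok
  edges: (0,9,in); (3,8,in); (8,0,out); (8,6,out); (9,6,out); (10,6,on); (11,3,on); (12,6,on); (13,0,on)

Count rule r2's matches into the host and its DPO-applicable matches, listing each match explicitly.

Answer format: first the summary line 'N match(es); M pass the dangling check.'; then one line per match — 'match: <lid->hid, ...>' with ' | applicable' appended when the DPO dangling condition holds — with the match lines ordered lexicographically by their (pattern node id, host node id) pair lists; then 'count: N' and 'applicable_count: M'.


1 match(es); 1 pass the dangling check.
match: 0->9, 1->0, 2->6, 3->13 | applicable
count: 1
applicable_count: 1


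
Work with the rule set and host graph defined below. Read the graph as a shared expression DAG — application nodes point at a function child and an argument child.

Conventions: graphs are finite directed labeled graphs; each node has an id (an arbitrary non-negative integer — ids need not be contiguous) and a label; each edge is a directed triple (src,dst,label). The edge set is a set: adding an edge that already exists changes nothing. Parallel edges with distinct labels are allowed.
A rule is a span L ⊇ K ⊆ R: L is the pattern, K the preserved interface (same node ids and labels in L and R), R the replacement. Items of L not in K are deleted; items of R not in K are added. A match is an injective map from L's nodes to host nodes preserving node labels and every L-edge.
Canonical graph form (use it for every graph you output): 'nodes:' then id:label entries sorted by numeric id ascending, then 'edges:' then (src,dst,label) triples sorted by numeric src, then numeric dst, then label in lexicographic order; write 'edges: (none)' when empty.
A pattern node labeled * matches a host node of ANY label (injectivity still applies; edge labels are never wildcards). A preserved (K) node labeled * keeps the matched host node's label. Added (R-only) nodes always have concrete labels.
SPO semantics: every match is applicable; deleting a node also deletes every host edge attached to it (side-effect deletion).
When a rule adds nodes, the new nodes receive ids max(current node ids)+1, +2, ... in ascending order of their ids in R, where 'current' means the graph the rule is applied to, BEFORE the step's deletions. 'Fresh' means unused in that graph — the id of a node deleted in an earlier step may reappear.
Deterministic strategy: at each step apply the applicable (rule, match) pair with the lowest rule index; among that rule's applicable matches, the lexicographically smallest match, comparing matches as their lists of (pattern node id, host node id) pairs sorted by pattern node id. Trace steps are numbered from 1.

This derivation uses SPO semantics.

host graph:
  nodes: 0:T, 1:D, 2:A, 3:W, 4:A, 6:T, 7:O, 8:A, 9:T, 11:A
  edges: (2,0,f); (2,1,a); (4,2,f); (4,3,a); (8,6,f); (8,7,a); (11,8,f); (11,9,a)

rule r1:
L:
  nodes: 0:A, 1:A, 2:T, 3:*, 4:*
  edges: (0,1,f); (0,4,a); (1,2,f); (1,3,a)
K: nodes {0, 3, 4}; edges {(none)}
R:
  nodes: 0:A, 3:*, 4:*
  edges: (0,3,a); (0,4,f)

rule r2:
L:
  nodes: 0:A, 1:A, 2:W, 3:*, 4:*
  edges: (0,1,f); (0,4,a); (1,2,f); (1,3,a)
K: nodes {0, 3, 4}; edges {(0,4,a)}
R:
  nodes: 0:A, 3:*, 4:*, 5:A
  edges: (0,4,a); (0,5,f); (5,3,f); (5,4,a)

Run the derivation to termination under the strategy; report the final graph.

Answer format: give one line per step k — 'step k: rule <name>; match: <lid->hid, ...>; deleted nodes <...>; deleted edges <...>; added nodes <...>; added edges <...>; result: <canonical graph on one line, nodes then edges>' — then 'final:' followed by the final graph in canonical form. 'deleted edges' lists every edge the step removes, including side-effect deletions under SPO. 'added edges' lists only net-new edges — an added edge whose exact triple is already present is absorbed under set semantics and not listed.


step 1: rule r1; match: 0->4, 1->2, 2->0, 3->1, 4->3; deleted nodes 0, 2; deleted edges (2,0,f); (2,1,a); (4,2,f); (4,3,a); added nodes (none); added edges (4,1,a); (4,3,f); result: nodes: 1:D, 3:W, 4:A, 6:T, 7:O, 8:A, 9:T, 11:A edges: (4,1,a); (4,3,f); (8,6,f); (8,7,a); (11,8,f); (11,9,a)
step 2: rule r1; match: 0->11, 1->8, 2->6, 3->7, 4->9; deleted nodes 6, 8; deleted edges (8,6,f); (8,7,a); (11,8,f); (11,9,a); added nodes (none); added edges (11,7,a); (11,9,f); result: nodes: 1:D, 3:W, 4:A, 7:O, 9:T, 11:A edges: (4,1,a); (4,3,f); (11,7,a); (11,9,f)
final:
nodes: 1:D, 3:W, 4:A, 7:O, 9:T, 11:A
edges: (4,1,a); (4,3,f); (11,7,a); (11,9,f)


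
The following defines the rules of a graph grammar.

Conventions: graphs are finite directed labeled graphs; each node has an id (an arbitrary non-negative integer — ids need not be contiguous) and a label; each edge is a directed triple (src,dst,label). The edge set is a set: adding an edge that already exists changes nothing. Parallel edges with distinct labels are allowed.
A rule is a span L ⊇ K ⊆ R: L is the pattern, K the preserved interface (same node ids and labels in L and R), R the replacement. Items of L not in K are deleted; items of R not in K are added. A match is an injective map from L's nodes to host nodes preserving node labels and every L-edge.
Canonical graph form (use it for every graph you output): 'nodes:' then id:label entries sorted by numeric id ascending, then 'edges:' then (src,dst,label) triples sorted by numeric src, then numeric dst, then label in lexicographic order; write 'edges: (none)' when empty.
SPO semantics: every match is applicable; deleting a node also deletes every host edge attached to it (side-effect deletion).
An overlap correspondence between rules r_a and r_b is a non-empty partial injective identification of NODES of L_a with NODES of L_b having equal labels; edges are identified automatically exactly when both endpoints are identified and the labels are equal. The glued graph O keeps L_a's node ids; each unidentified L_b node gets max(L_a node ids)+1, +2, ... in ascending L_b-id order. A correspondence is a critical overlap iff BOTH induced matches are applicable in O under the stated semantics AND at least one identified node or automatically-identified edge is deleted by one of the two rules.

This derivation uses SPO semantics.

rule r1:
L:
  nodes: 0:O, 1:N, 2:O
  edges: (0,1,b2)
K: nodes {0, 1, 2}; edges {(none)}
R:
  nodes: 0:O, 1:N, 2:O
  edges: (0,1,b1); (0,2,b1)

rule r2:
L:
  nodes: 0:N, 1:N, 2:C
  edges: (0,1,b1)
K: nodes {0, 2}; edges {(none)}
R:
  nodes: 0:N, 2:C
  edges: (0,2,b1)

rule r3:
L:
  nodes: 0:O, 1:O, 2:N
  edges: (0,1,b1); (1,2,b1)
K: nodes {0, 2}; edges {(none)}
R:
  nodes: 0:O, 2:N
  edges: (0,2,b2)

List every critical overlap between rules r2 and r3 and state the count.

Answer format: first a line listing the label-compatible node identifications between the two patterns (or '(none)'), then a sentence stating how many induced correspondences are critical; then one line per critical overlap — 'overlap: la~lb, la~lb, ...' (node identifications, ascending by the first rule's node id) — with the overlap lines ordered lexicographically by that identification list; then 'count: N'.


label-compatible node identifications between L(r2) and L(r3): 0~2, 1~2
1 of the induced correspondences is a critical overlap of r2 and r3.
overlap: 1~2
count: 1


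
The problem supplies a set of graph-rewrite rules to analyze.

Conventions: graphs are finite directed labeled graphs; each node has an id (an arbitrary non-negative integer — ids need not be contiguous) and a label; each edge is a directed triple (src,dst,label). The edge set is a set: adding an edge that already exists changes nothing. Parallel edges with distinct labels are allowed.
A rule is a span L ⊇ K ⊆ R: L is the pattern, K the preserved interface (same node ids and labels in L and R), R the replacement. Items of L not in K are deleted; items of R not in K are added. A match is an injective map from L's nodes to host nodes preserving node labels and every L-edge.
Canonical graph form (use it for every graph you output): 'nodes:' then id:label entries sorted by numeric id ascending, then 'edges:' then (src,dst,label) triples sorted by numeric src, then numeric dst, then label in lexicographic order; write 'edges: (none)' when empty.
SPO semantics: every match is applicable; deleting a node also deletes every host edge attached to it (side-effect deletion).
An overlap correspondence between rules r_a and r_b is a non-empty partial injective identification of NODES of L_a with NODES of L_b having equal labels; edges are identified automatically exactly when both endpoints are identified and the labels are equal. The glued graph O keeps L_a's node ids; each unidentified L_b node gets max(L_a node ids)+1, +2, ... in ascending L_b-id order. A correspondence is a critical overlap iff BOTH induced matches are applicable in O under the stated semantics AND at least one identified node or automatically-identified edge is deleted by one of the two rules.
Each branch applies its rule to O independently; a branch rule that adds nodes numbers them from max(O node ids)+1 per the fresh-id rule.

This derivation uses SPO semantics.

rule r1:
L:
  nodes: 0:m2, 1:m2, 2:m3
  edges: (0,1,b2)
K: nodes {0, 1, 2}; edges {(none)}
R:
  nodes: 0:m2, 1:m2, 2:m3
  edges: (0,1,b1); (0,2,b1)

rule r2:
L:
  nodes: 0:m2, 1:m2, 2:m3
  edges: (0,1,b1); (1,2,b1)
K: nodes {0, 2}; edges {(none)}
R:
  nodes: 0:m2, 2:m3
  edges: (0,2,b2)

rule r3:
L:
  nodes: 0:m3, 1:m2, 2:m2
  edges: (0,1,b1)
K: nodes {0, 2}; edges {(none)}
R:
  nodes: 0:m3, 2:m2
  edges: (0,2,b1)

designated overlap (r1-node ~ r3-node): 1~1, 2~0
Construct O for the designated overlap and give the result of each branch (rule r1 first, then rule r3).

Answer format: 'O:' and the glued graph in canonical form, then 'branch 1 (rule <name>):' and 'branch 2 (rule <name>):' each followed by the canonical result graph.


O:
nodes: 0:m2, 1:m2, 2:m3, 3:m2
edges: (0,1,b2); (2,1,b1)
branch 1 (rule r1):
nodes: 0:m2, 1:m2, 2:m3, 3:m2
edges: (0,1,b1); (0,2,b1); (2,1,b1)
branch 2 (rule r3):
nodes: 0:m2, 2:m3, 3:m2
edges: (2,3,b1)


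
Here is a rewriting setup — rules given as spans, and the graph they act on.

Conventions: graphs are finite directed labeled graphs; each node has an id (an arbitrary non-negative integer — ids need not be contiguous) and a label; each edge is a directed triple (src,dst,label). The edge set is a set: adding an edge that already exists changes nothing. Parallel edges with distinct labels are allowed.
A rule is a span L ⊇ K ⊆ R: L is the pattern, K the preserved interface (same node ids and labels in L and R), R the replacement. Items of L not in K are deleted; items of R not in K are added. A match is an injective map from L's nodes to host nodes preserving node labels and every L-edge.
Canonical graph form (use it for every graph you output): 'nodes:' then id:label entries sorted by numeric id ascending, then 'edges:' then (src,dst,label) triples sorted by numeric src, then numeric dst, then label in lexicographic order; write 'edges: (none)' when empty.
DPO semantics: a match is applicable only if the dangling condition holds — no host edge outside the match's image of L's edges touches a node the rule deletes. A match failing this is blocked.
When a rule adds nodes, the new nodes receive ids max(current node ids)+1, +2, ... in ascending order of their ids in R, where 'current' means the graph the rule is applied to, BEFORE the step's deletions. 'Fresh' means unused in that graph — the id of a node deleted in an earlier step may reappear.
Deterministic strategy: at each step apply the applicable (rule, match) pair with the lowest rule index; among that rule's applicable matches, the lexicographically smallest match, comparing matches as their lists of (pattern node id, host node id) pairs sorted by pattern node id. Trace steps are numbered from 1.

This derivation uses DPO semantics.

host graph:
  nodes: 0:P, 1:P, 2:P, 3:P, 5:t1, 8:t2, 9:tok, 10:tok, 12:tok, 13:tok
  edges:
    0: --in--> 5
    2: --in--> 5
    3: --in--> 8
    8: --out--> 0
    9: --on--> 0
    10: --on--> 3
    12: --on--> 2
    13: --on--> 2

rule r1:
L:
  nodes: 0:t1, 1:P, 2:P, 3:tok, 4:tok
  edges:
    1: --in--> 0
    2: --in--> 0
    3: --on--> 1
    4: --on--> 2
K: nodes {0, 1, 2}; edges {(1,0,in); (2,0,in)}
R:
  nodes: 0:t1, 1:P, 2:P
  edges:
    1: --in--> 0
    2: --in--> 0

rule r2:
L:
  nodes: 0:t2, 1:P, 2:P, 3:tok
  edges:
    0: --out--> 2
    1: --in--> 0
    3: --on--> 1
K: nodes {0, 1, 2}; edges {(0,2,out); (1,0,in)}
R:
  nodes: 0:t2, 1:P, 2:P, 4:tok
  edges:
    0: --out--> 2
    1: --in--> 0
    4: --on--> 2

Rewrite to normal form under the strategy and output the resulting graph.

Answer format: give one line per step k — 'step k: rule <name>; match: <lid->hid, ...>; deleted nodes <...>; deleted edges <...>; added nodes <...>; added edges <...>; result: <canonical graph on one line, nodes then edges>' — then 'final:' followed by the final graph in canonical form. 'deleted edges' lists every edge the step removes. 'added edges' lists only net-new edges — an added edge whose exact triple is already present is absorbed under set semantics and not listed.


step 1: rule r1; match: 0->5, 1->0, 2->2, 3->9, 4->12; deleted nodes 9, 12; deleted edges (9,0,on); (12,2,on); added nodes (none); added edges (none); result: nodes: 0:P, 1:P, 2:P, 3:P, 5:t1, 8:t2, 10:tok, 13:tok edges: (0,5,in); (2,5,in); (3,8,in); (8,0,out); (10,3,on); (13,2,on)
step 2: rule r2; match: 0->8, 1->3, 2->0, 3->10; deleted nodes 10; deleted edges (10,3,on); added nodes 14; added edges (14,0,on); result: nodes: 0:P, 1:P, 2:P, 3:P, 5:t1, 8:t2, 13:tok, 14:tok edges: (0,5,in); (2,5,in); (3,8,in); (8,0,out); (13,2,on); (14,0,on)
step 3: rule r1; match: 0->5, 1->0, 2->2, 3->14, 4->13; deleted nodes 13, 14; deleted edges (13,2,on); (14,0,on); added nodes (none); added edges (none); result: nodes: 0:P, 1:P, 2:P, 3:P, 5:t1, 8:t2 edges: (0,5,in); (2,5,in); (3,8,in); (8,0,out)
final:
nodes: 0:P, 1:P, 2:P, 3:P, 5:t1, 8:t2
edges: (0,5,in); (2,5,in); (3,8,in); (8,0,out)
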